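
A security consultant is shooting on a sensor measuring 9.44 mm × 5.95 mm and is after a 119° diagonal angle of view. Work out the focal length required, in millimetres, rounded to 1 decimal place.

3.3 mm

Sensor diagonal = √(9.44² + 5.95²) = √124.5161 ≈ 11.1587 mm.
From α = 2·arctan(d/2f) we get f = d / (2·tan(α/2)).
With d = 11.1587 mm and α/2 = 59.5°, tan(α/2) ≈ 1.69766, so f ≈ 11.1587 / 3.39533 ≈ 3.2865 mm.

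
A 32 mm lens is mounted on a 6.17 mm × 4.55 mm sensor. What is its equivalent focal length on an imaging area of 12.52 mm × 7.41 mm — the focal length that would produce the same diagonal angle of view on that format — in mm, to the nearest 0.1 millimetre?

60.7 mm

Sensor diagonal = √(6.17² + 4.55²) = √58.7714 ≈ 7.6663 mm.
Sensor diagonal = √(12.52² + 7.41²) = √211.6585 ≈ 14.5485 mm.
Equal angle of view means equal diagonal/f ratio, so f₂ = f₁ · (diagonal₂/diagonal₁) = 32 × 14.5485/7.6663.
f₂ = 32 × 1.89773 ≈ 60.727 mm.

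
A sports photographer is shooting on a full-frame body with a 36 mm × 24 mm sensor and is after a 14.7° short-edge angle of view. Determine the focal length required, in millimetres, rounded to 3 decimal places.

93.030 mm

From α = 2·arctan(h/2f) we get f = h / (2·tan(α/2)).
With h = 24 mm and α/2 = 7.35°, tan(α/2) ≈ 0.12899, so f ≈ 24 / 0.25798 ≈ 93.0304 mm.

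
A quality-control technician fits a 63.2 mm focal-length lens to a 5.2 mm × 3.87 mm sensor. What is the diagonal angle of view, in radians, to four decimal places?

Sensor diagonal = √(5.2² + 3.87²) = √42.0169 ≈ 6.4820 mm.
Angle of view α = 2·arctan(d/2f) with d = 6.4820 mm and f = 63.2 mm.
d/2f = 0.05128; arctan(0.05128) ≈ 0.0512 rad, so α ≈ 0.1025 rad.

0.1025 rad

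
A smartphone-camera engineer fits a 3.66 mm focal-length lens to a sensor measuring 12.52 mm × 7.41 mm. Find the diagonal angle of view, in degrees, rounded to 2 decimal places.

126.58°

Sensor diagonal = √(12.52² + 7.41²) = √211.6585 ≈ 14.5485 mm.
Angle of view α = 2·arctan(d/2f) with d = 14.5485 mm and f = 3.66 mm.
d/2f = 1.98750; arctan(1.98750) ≈ 63.2910°, so α ≈ 126.5819°.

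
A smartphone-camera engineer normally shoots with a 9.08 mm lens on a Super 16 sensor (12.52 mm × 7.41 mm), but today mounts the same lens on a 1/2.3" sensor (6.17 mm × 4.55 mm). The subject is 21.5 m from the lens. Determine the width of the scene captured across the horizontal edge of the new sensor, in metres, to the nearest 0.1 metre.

14.6 m

The focal length stays 9.08 mm; the relevant sensor dimension is now w = 6.17 mm. Object distance dₒ = 21.5 m = 21500 mm.
Thin-lens field width W = w·(dₒ − f)/f = 6.17 × (21500 − 9.08)/9.08 ≈ 14603.411 mm = 14.6034 m.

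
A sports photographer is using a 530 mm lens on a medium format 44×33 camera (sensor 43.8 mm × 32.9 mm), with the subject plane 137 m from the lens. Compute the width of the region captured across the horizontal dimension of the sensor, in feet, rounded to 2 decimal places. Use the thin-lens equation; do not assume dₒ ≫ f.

37.00 ft

dₒ: 137 m = 137000 mm.
Similar triangles through the lens centre give W/dₒ = w/dᵢ; with 1/f = 1/dₒ + 1/dᵢ this gives W = w·(dₒ − f)/f.
W = 43.8 mm × (137000 − 530) / 530 = 43.8 × 257.4906 ≈ 11278.087 mm = 11278.087/304.8 ft = 37.0016 ft.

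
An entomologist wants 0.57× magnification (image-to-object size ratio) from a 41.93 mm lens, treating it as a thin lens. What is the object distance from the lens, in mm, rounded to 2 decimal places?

With m = dᵢ/dₒ and 1/f = 1/dₒ + 1/dᵢ, substituting dᵢ = m·dₒ gives 1/f = (1 + 1/m)/dₒ, hence dₒ = f·(1 + 1/m).
dₒ = 41.93 × (1 + 1/0.57) = 41.93 × 2.75439 ≈ 115.491 mm.

115.49 mm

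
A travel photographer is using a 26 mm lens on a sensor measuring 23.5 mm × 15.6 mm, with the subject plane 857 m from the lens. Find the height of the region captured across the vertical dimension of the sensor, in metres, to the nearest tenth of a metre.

dₒ: 857 m = 857000 mm.
Similar triangles through the lens centre give W/dₒ = h/dᵢ; with 1/f = 1/dₒ + 1/dᵢ this gives W = h·(dₒ − f)/f.
W = 15.6 mm × (857000 − 26) / 26 = 15.6 × 32960.5385 ≈ 514184.400 mm = 514.184 m.

514.2 m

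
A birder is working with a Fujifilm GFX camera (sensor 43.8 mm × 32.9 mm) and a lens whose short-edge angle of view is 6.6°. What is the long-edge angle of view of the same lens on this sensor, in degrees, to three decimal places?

From the short-edge AOV: f = 32.9 / (2·tan(3.3°)) = 32.9 / 0.11532 ≈ 285.2949 mm.
Long-edge AOV = 2·arctan(43.8 / (2 × 285.2949)) = 2·arctan(0.07676) ≈ 8.7791°.

8.779°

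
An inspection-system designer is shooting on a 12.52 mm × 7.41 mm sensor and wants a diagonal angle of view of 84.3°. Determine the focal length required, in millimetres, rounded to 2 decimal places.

8.04 mm

Sensor diagonal = √(12.52² + 7.41²) = √211.6585 ≈ 14.5485 mm.
From α = 2·arctan(d/2f) we get f = d / (2·tan(α/2)).
With d = 14.5485 mm and α/2 = 42.15°, tan(α/2) ≈ 0.90516, so f ≈ 14.5485 / 1.81031 ≈ 8.0365 mm.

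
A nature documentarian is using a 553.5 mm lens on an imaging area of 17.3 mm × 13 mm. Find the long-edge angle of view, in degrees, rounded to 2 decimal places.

1.79°

Angle of view α = 2·arctan(w/2f) with w = 17.3 mm and f = 553.5 mm.
w/2f = 0.01563; arctan(0.01563) ≈ 0.8953°, so α ≈ 1.7907°.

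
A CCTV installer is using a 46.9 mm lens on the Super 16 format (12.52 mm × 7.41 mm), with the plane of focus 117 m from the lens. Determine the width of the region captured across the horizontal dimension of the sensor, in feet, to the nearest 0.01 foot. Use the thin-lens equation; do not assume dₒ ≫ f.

102.43 ft

dₒ: 117 m = 117000 mm.
Similar triangles through the lens centre give W/dₒ = w/dᵢ; with 1/f = 1/dₒ + 1/dᵢ this gives W = w·(dₒ − f)/f.
W = 12.52 mm × (117000 − 46.9) / 46.9 = 12.52 × 2493.6695 ≈ 31220.742 mm = 31220.742/304.8 ft = 102.43 ft.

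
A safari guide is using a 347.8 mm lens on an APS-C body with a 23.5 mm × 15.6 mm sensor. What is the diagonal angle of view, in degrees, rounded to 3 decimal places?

Sensor diagonal = √(23.5² + 15.6²) = √795.6100 ≈ 28.2066 mm.
Angle of view α = 2·arctan(d/2f) with d = 28.2066 mm and f = 347.8 mm.
d/2f = 0.04055; arctan(0.04055) ≈ 2.3221°, so α ≈ 4.6441°.

4.644°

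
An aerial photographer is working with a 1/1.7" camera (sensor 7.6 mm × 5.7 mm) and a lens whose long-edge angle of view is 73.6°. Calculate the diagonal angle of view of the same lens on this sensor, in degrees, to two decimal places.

From the long-edge AOV: f = 7.6 / (2·tan(36.8°)) = 7.6 / 1.49619 ≈ 5.0796 mm.
Sensor diagonal = √(7.6² + 5.7²) = √90.2500 ≈ 9.5000 mm.
Diagonal AOV = 2·arctan(9.5000 / (2 × 5.0796)) = 2·arctan(0.93512) ≈ 86.1594°.

86.16°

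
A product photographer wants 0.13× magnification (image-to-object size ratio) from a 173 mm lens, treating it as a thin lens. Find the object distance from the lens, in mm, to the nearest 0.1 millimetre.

1503.8 mm

With m = dᵢ/dₒ and 1/f = 1/dₒ + 1/dᵢ, substituting dᵢ = m·dₒ gives 1/f = (1 + 1/m)/dₒ, hence dₒ = f·(1 + 1/m).
dₒ = 173 × (1 + 1/0.13) = 173 × 8.69231 ≈ 1503.769 mm.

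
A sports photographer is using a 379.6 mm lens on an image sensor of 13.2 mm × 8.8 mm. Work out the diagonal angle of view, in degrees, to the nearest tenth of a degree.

Sensor diagonal = √(13.2² + 8.8²) = √251.6800 ≈ 15.8644 mm.
Angle of view α = 2·arctan(d/2f) with d = 15.8644 mm and f = 379.6 mm.
d/2f = 0.02090; arctan(0.02090) ≈ 1.1971°, so α ≈ 2.3942°.

2.4°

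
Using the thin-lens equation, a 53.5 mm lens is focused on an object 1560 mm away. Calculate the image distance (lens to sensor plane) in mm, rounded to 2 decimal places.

1/dᵢ = 1/f − 1/dₒ = 1/53.5 − 1/1560 = 0.0180506 mm⁻¹.
dᵢ = 1/0.0180506 ≈ 55.3999 mm.

55.40 mm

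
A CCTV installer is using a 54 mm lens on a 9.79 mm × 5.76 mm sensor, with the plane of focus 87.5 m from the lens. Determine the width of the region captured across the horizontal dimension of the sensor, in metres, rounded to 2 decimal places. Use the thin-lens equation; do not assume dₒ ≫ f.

15.85 m

dₒ: 87.5 m = 87500 mm.
Similar triangles through the lens centre give W/dₒ = w/dᵢ; with 1/f = 1/dₒ + 1/dᵢ this gives W = w·(dₒ − f)/f.
W = 9.79 mm × (87500 − 54) / 54 = 9.79 × 1619.3704 ≈ 15853.636 mm = 15.8536 m.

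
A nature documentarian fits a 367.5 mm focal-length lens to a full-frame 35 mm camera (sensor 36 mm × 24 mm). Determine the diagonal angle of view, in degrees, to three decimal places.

Sensor diagonal = √(36² + 24²) = √1872.0000 ≈ 43.2666 mm.
Angle of view α = 2·arctan(d/2f) with d = 43.2666 mm and f = 367.5 mm.
d/2f = 0.05887; arctan(0.05887) ≈ 3.3689°, so α ≈ 6.7378°.

6.738°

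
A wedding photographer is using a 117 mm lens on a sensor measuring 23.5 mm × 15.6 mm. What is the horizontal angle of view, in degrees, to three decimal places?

11.470°

Angle of view α = 2·arctan(w/2f) with w = 23.5 mm and f = 117 mm.
w/2f = 0.10043; arctan(0.10043) ≈ 5.7348°, so α ≈ 11.4697°.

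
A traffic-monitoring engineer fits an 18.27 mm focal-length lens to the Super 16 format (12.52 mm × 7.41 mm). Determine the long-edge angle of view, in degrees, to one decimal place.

37.8°

Angle of view α = 2·arctan(w/2f) with w = 12.52 mm and f = 18.27 mm.
w/2f = 0.34264; arctan(0.34264) ≈ 18.9134°, so α ≈ 37.8268°.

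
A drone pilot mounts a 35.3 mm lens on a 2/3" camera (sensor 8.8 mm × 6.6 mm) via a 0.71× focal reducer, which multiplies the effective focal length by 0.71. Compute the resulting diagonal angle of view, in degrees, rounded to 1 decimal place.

24.8°

Effective focal length f = 35.3 × 0.71 = 25.063 mm.
Sensor diagonal = √(8.8² + 6.6²) = √121.0000 ≈ 11.0000 mm.
α = 2·arctan(11.000 / (2 × 25.063)) = 2·arctan(0.21945) ≈ 24.7544°.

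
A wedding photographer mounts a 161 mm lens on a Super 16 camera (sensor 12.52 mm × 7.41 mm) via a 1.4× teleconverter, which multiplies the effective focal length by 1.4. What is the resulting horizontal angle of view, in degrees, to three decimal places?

Effective focal length f = 161 × 1.4 = 225.4 mm.
α = 2·arctan(12.52 / (2 × 225.4)) = 2·arctan(0.02777) ≈ 3.1817°.

3.182°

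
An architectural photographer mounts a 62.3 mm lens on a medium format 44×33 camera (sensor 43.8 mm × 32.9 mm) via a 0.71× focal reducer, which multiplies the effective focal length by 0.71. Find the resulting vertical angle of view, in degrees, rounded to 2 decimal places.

40.80°

Effective focal length f = 62.3 × 0.71 = 44.233 mm.
α = 2·arctan(32.9 / (2 × 44.233)) = 2·arctan(0.37189) ≈ 40.7998°.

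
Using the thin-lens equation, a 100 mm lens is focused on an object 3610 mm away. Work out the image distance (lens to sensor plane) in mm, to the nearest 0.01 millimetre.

1/dᵢ = 1/f − 1/dₒ = 1/100 − 1/3610 = 0.0097230 mm⁻¹.
dᵢ = 1/0.0097230 ≈ 102.8490 mm.

102.85 mm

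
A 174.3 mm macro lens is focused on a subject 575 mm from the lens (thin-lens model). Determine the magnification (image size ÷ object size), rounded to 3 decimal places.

Thin lens: 1/f = 1/dₒ + 1/dᵢ → 1/dᵢ = 1/174.3 − 1/575 = 0.0039981 mm⁻¹, so dᵢ ≈ 250.1185 mm.
Magnification m = dᵢ/dₒ = 250.1185/575 ≈ 0.43499.

0.435×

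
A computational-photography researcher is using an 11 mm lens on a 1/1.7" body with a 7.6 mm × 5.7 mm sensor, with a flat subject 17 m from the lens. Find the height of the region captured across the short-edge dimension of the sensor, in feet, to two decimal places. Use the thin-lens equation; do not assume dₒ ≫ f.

28.88 ft

dₒ: 17 m = 17000 mm.
Similar triangles through the lens centre give W/dₒ = h/dᵢ; with 1/f = 1/dₒ + 1/dᵢ this gives W = h·(dₒ − f)/f.
W = 5.7 mm × (17000 − 11) / 11 = 5.7 × 1544.4545 ≈ 8803.391 mm = 8803.391/304.8 ft = 28.8825 ft.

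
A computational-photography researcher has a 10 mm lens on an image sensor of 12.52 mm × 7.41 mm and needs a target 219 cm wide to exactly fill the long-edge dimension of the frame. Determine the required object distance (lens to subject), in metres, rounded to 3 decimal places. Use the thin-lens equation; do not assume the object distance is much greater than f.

W: 219 cm = 2190 mm.
Magnification m = w/W = dᵢ/dₒ; combined with 1/f = 1/dₒ + 1/dᵢ this gives dₒ = f·(1 + W/w).
dₒ = 10 mm × (1 + 2190/12.52) = 10 × 175.9201 ≈ 1759.201 mm = 1.7592 m.

1.759 m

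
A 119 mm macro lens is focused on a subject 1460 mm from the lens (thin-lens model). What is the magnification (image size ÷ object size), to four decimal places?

Thin lens: 1/f = 1/dₒ + 1/dᵢ → 1/dᵢ = 1/119 − 1/1460 = 0.0077184 mm⁻¹, so dᵢ ≈ 129.5600 mm.
Magnification m = dᵢ/dₒ = 129.5600/1460 ≈ 0.08874.

0.0887×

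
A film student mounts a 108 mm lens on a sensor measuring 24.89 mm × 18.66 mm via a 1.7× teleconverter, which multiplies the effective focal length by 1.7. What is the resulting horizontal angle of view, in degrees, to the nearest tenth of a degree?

7.8°

Effective focal length f = 108 × 1.7 = 183.6 mm.
α = 2·arctan(24.89 / (2 × 183.6)) = 2·arctan(0.06778) ≈ 7.7555°.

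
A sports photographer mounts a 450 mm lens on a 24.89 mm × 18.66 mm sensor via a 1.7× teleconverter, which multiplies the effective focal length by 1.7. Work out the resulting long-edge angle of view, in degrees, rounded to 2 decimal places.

Effective focal length f = 450 × 1.7 = 765 mm.
α = 2·arctan(24.89 / (2 × 765)) = 2·arctan(0.01627) ≈ 1.8640°.

1.86°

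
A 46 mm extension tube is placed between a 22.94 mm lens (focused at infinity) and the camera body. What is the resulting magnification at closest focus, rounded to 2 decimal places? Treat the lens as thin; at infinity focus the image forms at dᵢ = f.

2.01×

The tube moves the image plane from f to f + e, so dᵢ = 22.94 + 46 = 68.94 mm. Focus is achieved when 1/f = 1/dₒ + 1/dᵢ, giving dₒ = 1/(1/f − 1/(f+e)).
Magnification m = dᵢ/dₒ = (f+e)·(1/f − 1/(f+e)) = e/f = 46/22.94 ≈ 2.0052.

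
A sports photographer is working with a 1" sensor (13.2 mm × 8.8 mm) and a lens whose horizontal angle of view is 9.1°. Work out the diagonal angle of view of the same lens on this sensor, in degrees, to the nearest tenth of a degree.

10.9°

From the horizontal AOV: f = 13.2 / (2·tan(4.55°)) = 13.2 / 0.15916 ≈ 82.9356 mm.
Sensor diagonal = √(13.2² + 8.8²) = √251.6800 ≈ 15.8644 mm.
Diagonal AOV = 2·arctan(15.8644 / (2 × 82.9356)) = 2·arctan(0.09564) ≈ 10.9267°.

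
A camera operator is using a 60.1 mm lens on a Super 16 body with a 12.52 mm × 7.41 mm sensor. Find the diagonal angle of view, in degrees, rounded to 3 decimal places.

Sensor diagonal = √(12.52² + 7.41²) = √211.6585 ≈ 14.5485 mm.
Angle of view α = 2·arctan(d/2f) with d = 14.5485 mm and f = 60.1 mm.
d/2f = 0.12104; arctan(0.12104) ≈ 6.9013°, so α ≈ 13.8025°.

13.803°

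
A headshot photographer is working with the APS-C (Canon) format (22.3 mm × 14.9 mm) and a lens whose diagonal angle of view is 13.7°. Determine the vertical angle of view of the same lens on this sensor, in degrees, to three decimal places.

7.636°

Sensor diagonal = √(22.3² + 14.9²) = √719.3000 ≈ 26.8198 mm.
From the diagonal AOV: f = 26.8198 / (2·tan(6.85°)) = 26.8198 / 0.24026 ≈ 111.6300 mm.
Vertical AOV = 2·arctan(14.9 / (2 × 111.6300)) = 2·arctan(0.06674) ≈ 7.6363°.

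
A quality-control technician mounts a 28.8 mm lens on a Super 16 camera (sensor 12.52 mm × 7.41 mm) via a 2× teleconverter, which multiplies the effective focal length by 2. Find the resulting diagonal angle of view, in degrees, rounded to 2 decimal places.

14.40°

Effective focal length f = 28.8 × 2 = 57.6 mm.
Sensor diagonal = √(12.52² + 7.41²) = √211.6585 ≈ 14.5485 mm.
α = 2·arctan(14.548 / (2 × 57.6)) = 2·arctan(0.12629) ≈ 14.3954°.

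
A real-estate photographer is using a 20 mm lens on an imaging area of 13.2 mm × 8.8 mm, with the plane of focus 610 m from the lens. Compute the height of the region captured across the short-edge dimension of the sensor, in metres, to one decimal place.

268.4 m

dₒ: 610 m = 610000 mm.
Similar triangles through the lens centre give W/dₒ = h/dᵢ; with 1/f = 1/dₒ + 1/dᵢ this gives W = h·(dₒ − f)/f.
W = 8.8 mm × (610000 − 20) / 20 = 8.8 × 30499.0000 ≈ 268391.200 mm = 268.391 m.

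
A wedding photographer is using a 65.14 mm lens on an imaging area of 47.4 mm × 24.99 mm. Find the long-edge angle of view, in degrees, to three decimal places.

39.986°

Angle of view α = 2·arctan(w/2f) with w = 47.4 mm and f = 65.14 mm.
w/2f = 0.36383; arctan(0.36383) ≈ 19.9930°, so α ≈ 39.9860°.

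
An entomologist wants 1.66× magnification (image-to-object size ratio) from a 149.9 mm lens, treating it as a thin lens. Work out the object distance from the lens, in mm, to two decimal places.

240.20 mm

With m = dᵢ/dₒ and 1/f = 1/dₒ + 1/dᵢ, substituting dᵢ = m·dₒ gives 1/f = (1 + 1/m)/dₒ, hence dₒ = f·(1 + 1/m).
dₒ = 149.9 × (1 + 1/1.66) = 149.9 × 1.60241 ≈ 240.201 mm.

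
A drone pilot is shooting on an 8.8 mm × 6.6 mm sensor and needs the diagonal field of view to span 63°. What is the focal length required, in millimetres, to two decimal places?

8.98 mm

Sensor diagonal = √(8.8² + 6.6²) = √121.0000 ≈ 11.0000 mm.
From α = 2·arctan(d/2f) we get f = d / (2·tan(α/2)).
With d = 11.0000 mm and α/2 = 31.5°, tan(α/2) ≈ 0.61280, so f ≈ 11.0000 / 1.22560 ≈ 8.9752 mm.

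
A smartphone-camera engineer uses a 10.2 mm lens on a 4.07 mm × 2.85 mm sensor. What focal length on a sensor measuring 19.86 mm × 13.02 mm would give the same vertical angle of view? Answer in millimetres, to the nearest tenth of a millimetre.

46.6 mm

Equal angle of view means equal height/f ratio, so f₂ = f₁ · (height₂/height₁) = 10.2 × 13.02/2.85.
f₂ = 10.2 × 4.56842 ≈ 46.598 mm.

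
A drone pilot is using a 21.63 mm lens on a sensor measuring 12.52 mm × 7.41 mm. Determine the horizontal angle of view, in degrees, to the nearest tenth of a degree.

32.3°

Angle of view α = 2·arctan(w/2f) with w = 12.52 mm and f = 21.63 mm.
w/2f = 0.28941; arctan(0.28941) ≈ 16.1411°, so α ≈ 32.2822°.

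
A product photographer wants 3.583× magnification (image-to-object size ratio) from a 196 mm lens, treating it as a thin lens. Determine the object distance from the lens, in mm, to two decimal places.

With m = dᵢ/dₒ and 1/f = 1/dₒ + 1/dᵢ, substituting dᵢ = m·dₒ gives 1/f = (1 + 1/m)/dₒ, hence dₒ = f·(1 + 1/m).
dₒ = 196 × (1 + 1/3.583) = 196 × 1.27910 ≈ 250.703 mm.

250.70 mm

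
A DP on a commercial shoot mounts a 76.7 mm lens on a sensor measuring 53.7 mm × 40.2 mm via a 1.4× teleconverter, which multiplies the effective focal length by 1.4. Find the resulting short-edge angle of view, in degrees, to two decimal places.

Effective focal length f = 76.7 × 1.4 = 107.38 mm.
α = 2·arctan(40.2 / (2 × 107.38)) = 2·arctan(0.18719) ≈ 21.2045°.

21.20°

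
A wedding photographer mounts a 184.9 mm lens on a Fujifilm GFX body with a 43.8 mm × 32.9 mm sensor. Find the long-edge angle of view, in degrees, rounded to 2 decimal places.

Angle of view α = 2·arctan(w/2f) with w = 43.8 mm and f = 184.9 mm.
w/2f = 0.11844; arctan(0.11844) ≈ 6.7548°, so α ≈ 13.5096°.

13.51°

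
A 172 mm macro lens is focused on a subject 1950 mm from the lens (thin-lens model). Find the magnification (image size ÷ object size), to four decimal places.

0.0967×

Thin lens: 1/f = 1/dₒ + 1/dᵢ → 1/dᵢ = 1/172 − 1/1950 = 0.0053011 mm⁻¹, so dᵢ ≈ 188.6389 mm.
Magnification m = dᵢ/dₒ = 188.6389/1950 ≈ 0.09674.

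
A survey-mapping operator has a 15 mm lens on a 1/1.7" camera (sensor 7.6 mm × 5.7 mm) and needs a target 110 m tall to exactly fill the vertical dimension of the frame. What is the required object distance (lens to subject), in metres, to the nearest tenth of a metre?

W: 110 m = 110000 mm.
Magnification m = h/W = dᵢ/dₒ; combined with 1/f = 1/dₒ + 1/dᵢ this gives dₒ = f·(1 + W/h).
dₒ = 15 mm × (1 + 110000/5.7) = 15 × 19299.2456 ≈ 289488.684 mm = 289.489 m.

289.5 m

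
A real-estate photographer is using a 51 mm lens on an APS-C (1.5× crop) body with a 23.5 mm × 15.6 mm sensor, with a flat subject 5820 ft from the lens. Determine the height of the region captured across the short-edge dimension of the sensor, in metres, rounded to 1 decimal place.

542.6 m

dₒ: 5820 ft × 304.8 mm/ft = 1773935.94 mm.
Similar triangles through the lens centre give W/dₒ = h/dᵢ; with 1/f = 1/dₒ + 1/dᵢ this gives W = h·(dₒ − f)/f.
W = 15.6 mm × (1.77394e+06 − 51) / 51 = 15.6 × 34782.0577 ≈ 542600.100 mm = 542.6 m.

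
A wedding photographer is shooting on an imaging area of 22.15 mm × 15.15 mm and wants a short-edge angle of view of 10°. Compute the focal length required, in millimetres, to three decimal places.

86.583 mm

From α = 2·arctan(h/2f) we get f = h / (2·tan(α/2)).
With h = 15.15 mm and α/2 = 5°, tan(α/2) ≈ 0.08749, so f ≈ 15.15 / 0.17498 ≈ 86.5826 mm.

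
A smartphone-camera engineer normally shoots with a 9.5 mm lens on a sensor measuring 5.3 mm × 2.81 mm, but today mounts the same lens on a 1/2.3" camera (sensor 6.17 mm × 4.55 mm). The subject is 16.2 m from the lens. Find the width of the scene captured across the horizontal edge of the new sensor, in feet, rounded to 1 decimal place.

The focal length stays 9.5 mm; the relevant sensor dimension is now w = 6.17 mm. Object distance dₒ = 16.2 m = 16200 mm.
Thin-lens field width W = w·(dₒ − f)/f = 6.17 × (16200 − 9.5)/9.5 ≈ 10515.304 mm = 10515.304/304.8 ft = 34.499 ft.

34.5 ft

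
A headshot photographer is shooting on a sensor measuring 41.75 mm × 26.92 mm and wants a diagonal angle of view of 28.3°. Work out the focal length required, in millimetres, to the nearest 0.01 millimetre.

Sensor diagonal = √(41.75² + 26.92²) = √2467.7489 ≈ 49.6764 mm.
From α = 2·arctan(d/2f) we get f = d / (2·tan(α/2)).
With d = 49.6764 mm and α/2 = 14.15°, tan(α/2) ≈ 0.25211, so f ≈ 49.6764 / 0.50422 ≈ 98.5211 mm.

98.52 mm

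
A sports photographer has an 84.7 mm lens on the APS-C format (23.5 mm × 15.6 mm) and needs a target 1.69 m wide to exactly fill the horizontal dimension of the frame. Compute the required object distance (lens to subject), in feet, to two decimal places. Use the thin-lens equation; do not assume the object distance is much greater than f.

20.26 ft

W: 1.69 m = 1690 mm.
Magnification m = w/W = dᵢ/dₒ; combined with 1/f = 1/dₒ + 1/dᵢ this gives dₒ = f·(1 + W/w).
dₒ = 84.7 mm × (1 + 1690/23.5) = 84.7 × 72.9149 ≈ 6175.891 mm = 6175.891/304.8 ft = 20.2621 ft.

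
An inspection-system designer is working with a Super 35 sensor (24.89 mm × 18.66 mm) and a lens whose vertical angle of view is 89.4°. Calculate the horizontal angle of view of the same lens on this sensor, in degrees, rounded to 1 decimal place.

From the vertical AOV: f = 18.66 / (2·tan(44.7°)) = 18.66 / 1.97916 ≈ 9.4282 mm.
Horizontal AOV = 2·arctan(24.89 / (2 × 9.4282)) = 2·arctan(1.31997) ≈ 105.7055°.

105.7°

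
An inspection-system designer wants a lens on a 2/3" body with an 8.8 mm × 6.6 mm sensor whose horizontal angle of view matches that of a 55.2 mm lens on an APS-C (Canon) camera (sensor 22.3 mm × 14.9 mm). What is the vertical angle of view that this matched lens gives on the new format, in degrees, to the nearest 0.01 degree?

17.23°

Equal horizontal AOV ⇒ f₂ = f₁ · 8.8/22.3 = 55.2 × 0.39462 ≈ 21.7830 mm.
Vertical AOV on the new format = 2·arctan(6.6 / (2 × 21.7830)) = 2·arctan(0.15149) ≈ 17.2290°.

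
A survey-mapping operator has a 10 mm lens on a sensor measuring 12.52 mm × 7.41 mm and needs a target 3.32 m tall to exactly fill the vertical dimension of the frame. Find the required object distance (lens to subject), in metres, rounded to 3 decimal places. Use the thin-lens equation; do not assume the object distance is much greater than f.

W: 3.32 m = 3320 mm.
Magnification m = h/W = dᵢ/dₒ; combined with 1/f = 1/dₒ + 1/dᵢ this gives dₒ = f·(1 + W/h).
dₒ = 10 mm × (1 + 3320/7.41) = 10 × 449.0432 ≈ 4490.432 mm = 4.49043 m.

4.490 m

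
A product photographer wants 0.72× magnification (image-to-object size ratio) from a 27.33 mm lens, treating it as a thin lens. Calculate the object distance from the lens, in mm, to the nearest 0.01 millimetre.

With m = dᵢ/dₒ and 1/f = 1/dₒ + 1/dᵢ, substituting dᵢ = m·dₒ gives 1/f = (1 + 1/m)/dₒ, hence dₒ = f·(1 + 1/m).
dₒ = 27.33 × (1 + 1/0.72) = 27.33 × 2.38889 ≈ 65.288 mm.

65.29 mm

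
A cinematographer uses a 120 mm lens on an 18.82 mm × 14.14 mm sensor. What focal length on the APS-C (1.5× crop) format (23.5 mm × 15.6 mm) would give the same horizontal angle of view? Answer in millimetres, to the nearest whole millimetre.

Equal angle of view means equal width/f ratio, so f₂ = f₁ · (width₂/width₁) = 120 × 23.5/18.82.
f₂ = 120 × 1.24867 ≈ 149.841 mm.

150 mm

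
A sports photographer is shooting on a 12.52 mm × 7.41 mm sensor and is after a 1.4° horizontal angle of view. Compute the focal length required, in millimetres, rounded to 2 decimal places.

From α = 2·arctan(w/2f) we get f = w / (2·tan(α/2)).
With w = 12.52 mm and α/2 = 0.7°, tan(α/2) ≈ 0.01222, so f ≈ 12.52 / 0.02444 ≈ 512.3625 mm.

512.36 mm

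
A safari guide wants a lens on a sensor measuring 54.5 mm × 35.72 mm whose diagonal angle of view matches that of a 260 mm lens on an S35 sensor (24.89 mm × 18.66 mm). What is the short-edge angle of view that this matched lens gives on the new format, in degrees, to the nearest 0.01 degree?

3.76°

Sensor diagonal = √(24.89² + 18.66²) = √967.7077 ≈ 31.1080 mm.
Sensor diagonal = √(54.5² + 35.72²) = √4246.1684 ≈ 65.1626 mm.
Equal diagonal AOV ⇒ f₂ = f₁ · 65.1626/31.1080 = 260 × 2.09472 ≈ 544.6279 mm.
Short-edge AOV on the new format = 2·arctan(35.72 / (2 × 544.6279)) = 2·arctan(0.03279) ≈ 3.7565°.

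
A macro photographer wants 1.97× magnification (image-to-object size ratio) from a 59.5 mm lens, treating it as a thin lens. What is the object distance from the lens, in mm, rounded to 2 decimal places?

With m = dᵢ/dₒ and 1/f = 1/dₒ + 1/dᵢ, substituting dᵢ = m·dₒ gives 1/f = (1 + 1/m)/dₒ, hence dₒ = f·(1 + 1/m).
dₒ = 59.5 × (1 + 1/1.97) = 59.5 × 1.50761 ≈ 89.703 mm.

89.70 mm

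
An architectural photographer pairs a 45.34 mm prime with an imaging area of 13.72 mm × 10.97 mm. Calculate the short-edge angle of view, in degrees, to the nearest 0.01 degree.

Angle of view α = 2·arctan(h/2f) with h = 10.97 mm and f = 45.34 mm.
h/2f = 0.12097; arctan(0.12097) ≈ 6.8978°, so α ≈ 13.7957°.

13.80°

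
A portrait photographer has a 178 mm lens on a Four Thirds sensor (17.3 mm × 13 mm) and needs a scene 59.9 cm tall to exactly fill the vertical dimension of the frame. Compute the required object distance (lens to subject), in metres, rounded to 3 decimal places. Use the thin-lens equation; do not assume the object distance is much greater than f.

8.380 m

W: 59.9 cm = 599 mm.
Magnification m = h/W = dᵢ/dₒ; combined with 1/f = 1/dₒ + 1/dᵢ this gives dₒ = f·(1 + W/h).
dₒ = 178 mm × (1 + 599/13) = 178 × 47.0769 ≈ 8379.692 mm = 8.37969 m.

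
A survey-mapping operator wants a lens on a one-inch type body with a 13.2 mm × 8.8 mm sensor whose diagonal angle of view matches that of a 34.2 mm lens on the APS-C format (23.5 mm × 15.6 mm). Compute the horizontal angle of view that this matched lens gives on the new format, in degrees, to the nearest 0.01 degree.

Sensor diagonal = √(23.5² + 15.6²) = √795.6100 ≈ 28.2066 mm.
Sensor diagonal = √(13.2² + 8.8²) = √251.6800 ≈ 15.8644 mm.
Equal diagonal AOV ⇒ f₂ = f₁ · 15.8644/28.2066 = 34.2 × 0.56244 ≈ 19.2354 mm.
Horizontal AOV on the new format = 2·arctan(13.2 / (2 × 19.2354)) = 2·arctan(0.34312) ≈ 37.8760°.

37.88°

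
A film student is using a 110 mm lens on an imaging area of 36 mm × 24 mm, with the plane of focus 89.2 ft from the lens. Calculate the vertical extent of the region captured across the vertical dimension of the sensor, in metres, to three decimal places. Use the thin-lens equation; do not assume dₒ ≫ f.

5.908 m

dₒ: 89.2 ft × 304.8 mm/ft = 27188.16 mm.
Similar triangles through the lens centre give W/dₒ = h/dᵢ; with 1/f = 1/dₒ + 1/dᵢ this gives W = h·(dₒ − f)/f.
W = 24 mm × (27188.2 − 110) / 110 = 24 × 246.1651 ≈ 5907.962 mm = 5.90796 m.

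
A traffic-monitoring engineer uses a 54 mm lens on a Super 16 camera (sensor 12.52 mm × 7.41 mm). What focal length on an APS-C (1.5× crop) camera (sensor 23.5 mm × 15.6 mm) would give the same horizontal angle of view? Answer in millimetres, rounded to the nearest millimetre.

101 mm

Equal angle of view means equal width/f ratio, so f₂ = f₁ · (width₂/width₁) = 54 × 23.5/12.52.
f₂ = 54 × 1.87700 ≈ 101.358 mm.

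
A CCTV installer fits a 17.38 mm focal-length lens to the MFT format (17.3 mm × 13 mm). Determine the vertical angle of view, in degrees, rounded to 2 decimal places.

Angle of view α = 2·arctan(h/2f) with h = 13 mm and f = 17.38 mm.
h/2f = 0.37399; arctan(0.37399) ≈ 20.5054°, so α ≈ 41.0109°.

41.01°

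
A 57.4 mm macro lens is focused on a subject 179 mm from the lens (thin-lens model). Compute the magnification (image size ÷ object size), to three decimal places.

Thin lens: 1/f = 1/dₒ + 1/dᵢ → 1/dᵢ = 1/57.4 − 1/179 = 0.0118350 mm⁻¹, so dᵢ ≈ 84.4951 mm.
Magnification m = dᵢ/dₒ = 84.4951/179 ≈ 0.47204.

0.472×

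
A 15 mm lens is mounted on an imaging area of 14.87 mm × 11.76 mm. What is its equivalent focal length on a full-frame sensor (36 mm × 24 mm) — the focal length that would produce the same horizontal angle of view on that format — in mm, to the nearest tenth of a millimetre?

36.3 mm

Equal angle of view means equal width/f ratio, so f₂ = f₁ · (width₂/width₁) = 15 × 36/14.87.
f₂ = 15 × 2.42098 ≈ 36.315 mm.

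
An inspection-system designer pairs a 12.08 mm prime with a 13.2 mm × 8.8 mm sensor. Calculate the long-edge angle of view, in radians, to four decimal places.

Angle of view α = 2·arctan(w/2f) with w = 13.2 mm and f = 12.08 mm.
w/2f = 0.54636; arctan(0.54636) ≈ 0.5000 rad, so α ≈ 1.0001 rad.

1.0001 rad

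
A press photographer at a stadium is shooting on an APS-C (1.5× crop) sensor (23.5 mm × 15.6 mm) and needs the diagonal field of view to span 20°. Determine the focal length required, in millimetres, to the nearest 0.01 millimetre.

Sensor diagonal = √(23.5² + 15.6²) = √795.6100 ≈ 28.2066 mm.
From α = 2·arctan(d/2f) we get f = d / (2·tan(α/2)).
With d = 28.2066 mm and α/2 = 10°, tan(α/2) ≈ 0.17633, so f ≈ 28.2066 / 0.35265 ≈ 79.9837 mm.

79.98 mm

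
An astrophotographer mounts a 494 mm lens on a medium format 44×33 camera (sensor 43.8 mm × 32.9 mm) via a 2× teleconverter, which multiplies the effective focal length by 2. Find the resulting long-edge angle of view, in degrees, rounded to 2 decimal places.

2.54°

Effective focal length f = 494 × 2 = 988 mm.
α = 2·arctan(43.8 / (2 × 988)) = 2·arctan(0.02217) ≈ 2.5396°.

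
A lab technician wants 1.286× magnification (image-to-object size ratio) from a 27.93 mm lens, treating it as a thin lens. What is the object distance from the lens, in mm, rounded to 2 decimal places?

With m = dᵢ/dₒ and 1/f = 1/dₒ + 1/dᵢ, substituting dᵢ = m·dₒ gives 1/f = (1 + 1/m)/dₒ, hence dₒ = f·(1 + 1/m).
dₒ = 27.93 × (1 + 1/1.286) = 27.93 × 1.77760 ≈ 49.649 mm.

49.65 mm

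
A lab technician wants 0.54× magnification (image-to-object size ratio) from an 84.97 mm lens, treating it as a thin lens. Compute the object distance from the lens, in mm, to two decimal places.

242.32 mm

With m = dᵢ/dₒ and 1/f = 1/dₒ + 1/dᵢ, substituting dᵢ = m·dₒ gives 1/f = (1 + 1/m)/dₒ, hence dₒ = f·(1 + 1/m).
dₒ = 84.97 × (1 + 1/0.54) = 84.97 × 2.85185 ≈ 242.322 mm.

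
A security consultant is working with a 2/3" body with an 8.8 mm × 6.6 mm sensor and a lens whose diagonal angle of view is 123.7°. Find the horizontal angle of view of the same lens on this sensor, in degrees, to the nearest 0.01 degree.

112.45°

Sensor diagonal = √(8.8² + 6.6²) = √121.0000 ≈ 11.0000 mm.
From the diagonal AOV: f = 11.0000 / (2·tan(61.85°)) = 11.0000 / 3.73781 ≈ 2.9429 mm.
Horizontal AOV = 2·arctan(8.8 / (2 × 2.9429)) = 2·arctan(1.49513) ≈ 112.4476°.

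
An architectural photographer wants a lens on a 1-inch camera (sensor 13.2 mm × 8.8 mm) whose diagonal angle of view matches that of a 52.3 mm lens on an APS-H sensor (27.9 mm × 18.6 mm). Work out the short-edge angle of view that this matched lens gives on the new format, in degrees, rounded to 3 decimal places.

20.166°

Sensor diagonal = √(27.9² + 18.6²) = √1124.3700 ≈ 33.5316 mm.
Sensor diagonal = √(13.2² + 8.8²) = √251.6800 ≈ 15.8644 mm.
Equal diagonal AOV ⇒ f₂ = f₁ · 15.8644/33.5316 = 52.3 × 0.47312 ≈ 24.7441 mm.
Short-edge AOV on the new format = 2·arctan(8.8 / (2 × 24.7441)) = 2·arctan(0.17782) ≈ 20.1659°.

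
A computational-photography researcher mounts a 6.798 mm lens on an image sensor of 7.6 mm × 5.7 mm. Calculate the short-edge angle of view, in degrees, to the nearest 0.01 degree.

45.49°

Angle of view α = 2·arctan(h/2f) with h = 5.7 mm and f = 6.798 mm.
h/2f = 0.41924; arctan(0.41924) ≈ 22.7454°, so α ≈ 45.4909°.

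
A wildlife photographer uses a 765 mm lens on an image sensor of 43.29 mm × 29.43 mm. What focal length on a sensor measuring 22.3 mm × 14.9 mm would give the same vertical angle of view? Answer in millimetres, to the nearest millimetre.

Equal angle of view means equal height/f ratio, so f₂ = f₁ · (height₂/height₁) = 765 × 14.9/29.43.
f₂ = 765 × 0.50629 ≈ 387.309 mm.

387 mm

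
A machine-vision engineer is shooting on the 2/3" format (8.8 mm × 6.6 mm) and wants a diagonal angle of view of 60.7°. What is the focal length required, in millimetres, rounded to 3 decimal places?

9.393 mm

Sensor diagonal = √(8.8² + 6.6²) = √121.0000 ≈ 11.0000 mm.
From α = 2·arctan(d/2f) we get f = d / (2·tan(α/2)).
With d = 11.0000 mm and α/2 = 30.35°, tan(α/2) ≈ 0.58552, so f ≈ 11.0000 / 1.17105 ≈ 9.3933 mm.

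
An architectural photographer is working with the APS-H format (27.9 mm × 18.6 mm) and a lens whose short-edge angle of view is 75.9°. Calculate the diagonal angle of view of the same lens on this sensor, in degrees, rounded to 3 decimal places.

From the short-edge AOV: f = 18.6 / (2·tan(37.95°)) = 18.6 / 1.55976 ≈ 11.9249 mm.
Sensor diagonal = √(27.9² + 18.6²) = √1124.3700 ≈ 33.5316 mm.
Diagonal AOV = 2·arctan(33.5316 / (2 × 11.9249)) = 2·arctan(1.40595) ≈ 109.1544°.

109.154°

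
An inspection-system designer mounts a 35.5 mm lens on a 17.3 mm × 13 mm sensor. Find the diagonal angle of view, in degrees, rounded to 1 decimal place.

Sensor diagonal = √(17.3² + 13²) = √468.2900 ≈ 21.6400 mm.
Angle of view α = 2·arctan(d/2f) with d = 21.6400 mm and f = 35.5 mm.
d/2f = 0.30479; arctan(0.30479) ≈ 16.9506°, so α ≈ 33.9013°.

33.9°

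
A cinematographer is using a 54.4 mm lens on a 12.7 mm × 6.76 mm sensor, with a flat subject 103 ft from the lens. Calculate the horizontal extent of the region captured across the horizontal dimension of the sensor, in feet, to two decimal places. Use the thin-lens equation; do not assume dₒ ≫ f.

24.00 ft

dₒ: 103 ft × 304.8 mm/ft = 31394.40 mm.
Similar triangles through the lens centre give W/dₒ = w/dᵢ; with 1/f = 1/dₒ + 1/dᵢ this gives W = w·(dₒ − f)/f.
W = 12.7 mm × (31394.4 − 54.4) / 54.4 = 12.7 × 576.1029 ≈ 7316.507 mm = 7316.507/304.8 ft = 24.0043 ft.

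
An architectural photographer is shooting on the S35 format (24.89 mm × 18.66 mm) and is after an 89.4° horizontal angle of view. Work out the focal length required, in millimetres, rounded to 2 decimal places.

12.58 mm

From α = 2·arctan(w/2f) we get f = w / (2·tan(α/2)).
With w = 24.89 mm and α/2 = 44.7°, tan(α/2) ≈ 0.98958, so f ≈ 24.89 / 1.97916 ≈ 12.5760 mm.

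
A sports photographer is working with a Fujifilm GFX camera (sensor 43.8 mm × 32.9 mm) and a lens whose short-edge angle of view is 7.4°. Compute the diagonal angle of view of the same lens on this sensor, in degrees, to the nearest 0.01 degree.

From the short-edge AOV: f = 32.9 / (2·tan(3.7°)) = 32.9 / 0.12933 ≈ 254.3797 mm.
Sensor diagonal = √(43.8² + 32.9²) = √3000.8500 ≈ 54.7800 mm.
Diagonal AOV = 2·arctan(54.7800 / (2 × 254.3797)) = 2·arctan(0.10767) ≈ 12.2911°.

12.29°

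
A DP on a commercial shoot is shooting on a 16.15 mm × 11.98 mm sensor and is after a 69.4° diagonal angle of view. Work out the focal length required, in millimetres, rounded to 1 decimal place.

Sensor diagonal = √(16.15² + 11.98²) = √404.3429 ≈ 20.1083 mm.
From α = 2·arctan(d/2f) we get f = d / (2·tan(α/2)).
With d = 20.1083 mm and α/2 = 34.7°, tan(α/2) ≈ 0.69243, so f ≈ 20.1083 / 1.38487 ≈ 14.5200 mm.

14.5 mm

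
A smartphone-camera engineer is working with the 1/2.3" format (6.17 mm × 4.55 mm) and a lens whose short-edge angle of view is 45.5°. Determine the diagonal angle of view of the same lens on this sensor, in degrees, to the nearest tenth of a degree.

70.5°

From the short-edge AOV: f = 4.55 / (2·tan(22.75°)) = 4.55 / 0.83867 ≈ 5.4253 mm.
Sensor diagonal = √(6.17² + 4.55²) = √58.7714 ≈ 7.6663 mm.
Diagonal AOV = 2·arctan(7.6663 / (2 × 5.4253)) = 2·arctan(0.70653) ≈ 70.4849°.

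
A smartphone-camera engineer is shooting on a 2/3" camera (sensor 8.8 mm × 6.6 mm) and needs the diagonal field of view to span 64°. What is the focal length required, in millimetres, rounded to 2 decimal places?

8.80 mm

Sensor diagonal = √(8.8² + 6.6²) = √121.0000 ≈ 11.0000 mm.
From α = 2·arctan(d/2f) we get f = d / (2·tan(α/2)).
With d = 11.0000 mm and α/2 = 32°, tan(α/2) ≈ 0.62487, so f ≈ 11.0000 / 1.24974 ≈ 8.8018 mm.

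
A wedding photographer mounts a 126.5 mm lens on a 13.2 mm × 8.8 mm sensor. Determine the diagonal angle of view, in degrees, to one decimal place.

Sensor diagonal = √(13.2² + 8.8²) = √251.6800 ≈ 15.8644 mm.
Angle of view α = 2·arctan(d/2f) with d = 15.8644 mm and f = 126.5 mm.
d/2f = 0.06271; arctan(0.06271) ≈ 3.5880°, so α ≈ 7.1761°.

7.2°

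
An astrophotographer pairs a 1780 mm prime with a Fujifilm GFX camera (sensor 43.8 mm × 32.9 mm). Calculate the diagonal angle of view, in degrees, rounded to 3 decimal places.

Sensor diagonal = √(43.8² + 32.9²) = √3000.8500 ≈ 54.7800 mm.
Angle of view α = 2·arctan(d/2f) with d = 54.7800 mm and f = 1780 mm.
d/2f = 0.01539; arctan(0.01539) ≈ 0.8816°, so α ≈ 1.7632°.

1.763°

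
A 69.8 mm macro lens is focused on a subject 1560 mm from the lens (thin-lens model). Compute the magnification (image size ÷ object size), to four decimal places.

Thin lens: 1/f = 1/dₒ + 1/dᵢ → 1/dᵢ = 1/69.8 − 1/1560 = 0.0136856 mm⁻¹, so dᵢ ≈ 73.0694 mm.
Magnification m = dᵢ/dₒ = 73.0694/1560 ≈ 0.04684.

0.0468×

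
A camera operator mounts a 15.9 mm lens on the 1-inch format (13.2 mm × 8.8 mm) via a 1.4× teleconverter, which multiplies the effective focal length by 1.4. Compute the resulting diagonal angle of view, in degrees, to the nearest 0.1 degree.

Effective focal length f = 15.9 × 1.4 = 22.26 mm.
Sensor diagonal = √(13.2² + 8.8²) = √251.6800 ≈ 15.8644 mm.
α = 2·arctan(15.864 / (2 × 22.26)) = 2·arctan(0.35634) ≈ 39.2264°.

39.2°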